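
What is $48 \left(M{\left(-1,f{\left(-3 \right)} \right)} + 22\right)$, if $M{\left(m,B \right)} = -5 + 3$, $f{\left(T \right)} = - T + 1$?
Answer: $960$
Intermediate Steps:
$f{\left(T \right)} = 1 - T$
$M{\left(m,B \right)} = -2$
$48 \left(M{\left(-1,f{\left(-3 \right)} \right)} + 22\right) = 48 \left(-2 + 22\right) = 48 \cdot 20 = 960$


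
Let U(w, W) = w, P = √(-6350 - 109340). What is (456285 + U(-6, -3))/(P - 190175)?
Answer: -17354571765/7233329263 - 456279*I*√115690/36166646315 ≈ -2.3993 - 0.0042911*I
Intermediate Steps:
P = I*√115690 (P = √(-115690) = I*√115690 ≈ 340.13*I)
(456285 + U(-6, -3))/(P - 190175) = (456285 - 6)/(I*√115690 - 190175) = 456279/(-190175 + I*√115690)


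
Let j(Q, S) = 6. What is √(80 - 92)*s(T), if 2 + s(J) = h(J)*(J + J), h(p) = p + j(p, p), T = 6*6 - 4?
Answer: 4860*I*√3 ≈ 8417.8*I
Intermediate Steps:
T = 32 (T = 36 - 4 = 32)
h(p) = 6 + p (h(p) = p + 6 = 6 + p)
s(J) = -2 + 2*J*(6 + J) (s(J) = -2 + (6 + J)*(J + J) = -2 + (6 + J)*(2*J) = -2 + 2*J*(6 + J))
√(80 - 92)*s(T) = √(80 - 92)*(-2 + 2*32*(6 + 32)) = √(-12)*(-2 + 2*32*38) = (2*I*√3)*(-2 + 2432) = (2*I*√3)*2430 = 4860*I*√3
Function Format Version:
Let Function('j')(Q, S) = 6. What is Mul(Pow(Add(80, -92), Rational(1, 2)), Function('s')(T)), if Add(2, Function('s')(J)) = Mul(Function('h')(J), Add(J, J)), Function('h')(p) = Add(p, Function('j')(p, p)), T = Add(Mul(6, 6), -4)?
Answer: Mul(4860, I, Pow(3, Rational(1, 2))) ≈ Mul(8417.8, I)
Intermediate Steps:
T = 32 (T = Add(36, -4) = 32)
Function('h')(p) = Add(6, p) (Function('h')(p) = Add(p, 6) = Add(6, p))
Function('s')(J) = Add(-2, Mul(2, J, Add(6, J))) (Function('s')(J) = Add(-2, Mul(Add(6, J), Add(J, J))) = Add(-2, Mul(Add(6, J), Mul(2, J))) = Add(-2, Mul(2, J, Add(6, J))))
Mul(Pow(Add(80, -92), Rational(1, 2)), Function('s')(T)) = Mul(Pow(Add(80, -92), Rational(1, 2)), Add(-2, Mul(2, 32, Add(6, 32)))) = Mul(Pow(-12, Rational(1, 2)), Add(-2, Mul(2, 32, 38))) = Mul(Mul(2, I, Pow(3, Rational(1, 2))), Add(-2, 2432)) = Mul(Mul(2, I, Pow(3, Rational(1, 2))), 2430) = Mul(4860, I, Pow(3, Rational(1, 2)))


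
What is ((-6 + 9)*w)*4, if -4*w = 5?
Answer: -15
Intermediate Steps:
w = -5/4 (w = -¼*5 = -5/4 ≈ -1.2500)
((-6 + 9)*w)*4 = ((-6 + 9)*(-5/4))*4 = (3*(-5/4))*4 = -15/4*4 = -15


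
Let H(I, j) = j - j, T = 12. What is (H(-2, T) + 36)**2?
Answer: 1296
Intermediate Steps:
H(I, j) = 0
(H(-2, T) + 36)**2 = (0 + 36)**2 = 36**2 = 1296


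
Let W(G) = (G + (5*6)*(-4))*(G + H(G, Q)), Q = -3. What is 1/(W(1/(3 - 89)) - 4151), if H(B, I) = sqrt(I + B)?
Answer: -226986753100/944277949940859 + 76334116*I*sqrt(22274)/944277949940859 ≈ -0.00024038 + 1.2065e-5*I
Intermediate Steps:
H(B, I) = sqrt(B + I)
W(G) = (-120 + G)*(G + sqrt(-3 + G)) (W(G) = (G + (5*6)*(-4))*(G + sqrt(G - 3)) = (G + 30*(-4))*(G + sqrt(-3 + G)) = (G - 120)*(G + sqrt(-3 + G)) = (-120 + G)*(G + sqrt(-3 + G)))
1/(W(1/(3 - 89)) - 4151) = 1/(((1/(3 - 89))**2 - 120/(3 - 89) - 120*sqrt(-3 + 1/(3 - 89)) + sqrt(-3 + 1/(3 - 89))/(3 - 89)) - 4151) = 1/(((1/(-86))**2 - 120/(-86) - 120*sqrt(-3 + 1/(-86)) + sqrt(-3 + 1/(-86))/(-86)) - 4151) = 1/(((-1/86)**2 - 120*(-1/86) - 120*sqrt(-3 - 1/86) - sqrt(-3 - 1/86)/86) - 4151) = 1/((1/7396 + 60/43 - 60*I*sqrt(22274)/43 - I*sqrt(22274)/7396) - 4151) = 1/((10321/7396 - 10321*I*sqrt(22274)/7396) - 4151) = 1/(-30690475/7396 - 10321*I*sqrt(22274)/7396)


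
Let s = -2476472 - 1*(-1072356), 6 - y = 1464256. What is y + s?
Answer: -2868366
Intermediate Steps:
y = -1464250 (y = 6 - 1*1464256 = 6 - 1464256 = -1464250)
s = -1404116 (s = -2476472 + 1072356 = -1404116)
y + s = -1464250 - 1404116 = -2868366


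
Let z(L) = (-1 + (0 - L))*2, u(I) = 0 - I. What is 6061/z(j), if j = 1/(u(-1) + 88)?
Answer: -539429/180 ≈ -2996.8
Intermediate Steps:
u(I) = -I
j = 1/89 (j = 1/(-1*(-1) + 88) = 1/(1 + 88) = 1/89 ≈ 0.011236)
z(L) = -2 - 2*L (z(L) = (-1 - L)*2 = -2 - 2*L)
6061/z(j) = 6061/(-2 - 2*1/89) = 6061/(-2 - 2/89) = 6061/(-180/89) = 6061*(-89/180) = -539429/180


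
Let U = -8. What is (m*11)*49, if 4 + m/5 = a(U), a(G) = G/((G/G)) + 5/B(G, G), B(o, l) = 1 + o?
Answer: -34265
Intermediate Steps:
a(G) = G + 5/(1 + G) (a(G) = G/((G/G)) + 5/(1 + G) = G/1 + 5/(1 + G) = G*1 + 5/(1 + G) = G + 5/(1 + G))
m = -445/7 (m = -20 + 5*((5 - 8*(1 - 8))/(1 - 8)) = -20 + 5*((5 - 8*(-7))/(-7)) = -20 + 5*(-(5 + 56)/7) = -20 + 5*(-⅐*61) = -20 + 5*(-61/7) = -20 - 305/7 = -445/7 ≈ -63.571)
(m*11)*49 = -445/7*11*49 = -4895/7*49 = -34265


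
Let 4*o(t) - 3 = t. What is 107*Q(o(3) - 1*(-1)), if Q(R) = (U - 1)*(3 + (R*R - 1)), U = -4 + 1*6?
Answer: 3531/4 ≈ 882.75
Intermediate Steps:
o(t) = ¾ + t/4
U = 2 (U = -4 + 6 = 2)
Q(R) = 2 + R² (Q(R) = (2 - 1)*(3 + (R*R - 1)) = 1*(3 + (R² - 1)) = 1*(3 + (-1 + R²)) = 1*(2 + R²) = 2 + R²)
107*Q(o(3) - 1*(-1)) = 107*(2 + ((¾ + (¼)*3) - 1*(-1))²) = 107*(2 + ((¾ + ¾) + 1)²) = 107*(2 + (3/2 + 1)²) = 107*(2 + (5/2)²) = 107*(2 + 25/4) = 107*(33/4) = 3531/4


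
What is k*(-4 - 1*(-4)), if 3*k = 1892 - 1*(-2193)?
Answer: 0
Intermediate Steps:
k = 4085/3 (k = (1892 - 1*(-2193))/3 = (1892 + 2193)/3 = (1/3)*4085 = 4085/3 ≈ 1361.7)
k*(-4 - 1*(-4)) = 4085*(-4 - 1*(-4))/3 = 4085*(-4 + 4)/3 = (4085/3)*0 = 0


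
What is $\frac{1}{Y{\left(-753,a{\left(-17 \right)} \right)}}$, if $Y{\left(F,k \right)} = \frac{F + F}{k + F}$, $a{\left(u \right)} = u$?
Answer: $\frac{385}{753} \approx 0.51129$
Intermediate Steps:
$Y{\left(F,k \right)} = \frac{2 F}{F + k}$
$\frac{1}{Y{\left(-753,a{\left(-17 \right)} \right)}} = \frac{1}{2 \left(-753\right) \frac{1}{-753 - 17}} = \frac{1}{2 \left(-753\right) \frac{1}{-770}} = \frac{1}{2 \left(-753\right) \left(- \frac{1}{770}\right)} = \frac{1}{\frac{753}{385}} = \frac{385}{753}$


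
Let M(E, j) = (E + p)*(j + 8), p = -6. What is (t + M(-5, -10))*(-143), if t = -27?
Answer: 715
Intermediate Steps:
M(E, j) = (-6 + E)*(8 + j) (M(E, j) = (E - 6)*(j + 8) = (-6 + E)*(8 + j))
(t + M(-5, -10))*(-143) = (-27 + (-48 - 6*(-10) + 8*(-5) - 5*(-10)))*(-143) = (-27 + (-48 + 60 - 40 + 50))*(-143) = (-27 + 22)*(-143) = -5*(-143) = 715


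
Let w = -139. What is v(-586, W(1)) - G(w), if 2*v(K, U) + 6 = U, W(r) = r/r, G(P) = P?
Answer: 273/2 ≈ 136.50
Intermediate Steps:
W(r) = 1
v(K, U) = -3 + U/2
v(-586, W(1)) - G(w) = (-3 + (1/2)*1) - 1*(-139) = (-3 + 1/2) + 139 = -5/2 + 139 = 273/2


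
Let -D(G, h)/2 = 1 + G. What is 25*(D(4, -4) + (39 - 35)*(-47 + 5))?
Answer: -4450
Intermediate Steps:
D(G, h) = -2 - 2*G (D(G, h) = -2*(1 + G) = -2 - 2*G)
25*(D(4, -4) + (39 - 35)*(-47 + 5)) = 25*((-2 - 2*4) + (39 - 35)*(-47 + 5)) = 25*((-2 - 8) + 4*(-42)) = 25*(-10 - 168) = 25*(-178) = -4450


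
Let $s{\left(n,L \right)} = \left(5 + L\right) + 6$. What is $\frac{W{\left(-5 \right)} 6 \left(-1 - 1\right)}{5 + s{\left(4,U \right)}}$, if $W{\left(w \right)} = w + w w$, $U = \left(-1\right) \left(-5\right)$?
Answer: $- \frac{80}{7} \approx -11.429$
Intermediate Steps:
$U = 5$
$W{\left(w \right)} = w + w^{2}$
$s{\left(n,L \right)} = 11 + L$
$\frac{W{\left(-5 \right)} 6 \left(-1 - 1\right)}{5 + s{\left(4,U \right)}} = \frac{- 5 \left(1 - 5\right) 6 \left(-1 - 1\right)}{5 + \left(11 + 5\right)} = \frac{\left(-5\right) \left(-4\right) 6 \left(-2\right)}{5 + 16} = \frac{20 \left(-12\right)}{21} = \left(-240\right) \frac{1}{21} = - \frac{80}{7}$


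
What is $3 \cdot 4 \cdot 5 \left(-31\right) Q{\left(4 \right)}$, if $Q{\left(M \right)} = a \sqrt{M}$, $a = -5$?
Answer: $18600$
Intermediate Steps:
$Q{\left(M \right)} = - 5 \sqrt{M}$
$3 \cdot 4 \cdot 5 \left(-31\right) Q{\left(4 \right)} = 3 \cdot 4 \cdot 5 \left(-31\right) \left(- 5 \sqrt{4}\right) = 12 \cdot 5 \left(-31\right) \left(\left(-5\right) 2\right) = 60 \left(-31\right) \left(-10\right) = \left(-1860\right) \left(-10\right) = 18600$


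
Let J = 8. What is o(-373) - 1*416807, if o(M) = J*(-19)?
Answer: -416959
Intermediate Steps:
o(M) = -152 (o(M) = 8*(-19) = -152)
o(-373) - 1*416807 = -152 - 1*416807 = -152 - 416807 = -416959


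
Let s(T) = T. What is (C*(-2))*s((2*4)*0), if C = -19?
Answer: 0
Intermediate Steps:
(C*(-2))*s((2*4)*0) = (-19*(-2))*((2*4)*0) = 38*(8*0) = 38*0 = 0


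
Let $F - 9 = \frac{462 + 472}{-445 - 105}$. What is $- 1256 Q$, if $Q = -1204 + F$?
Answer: $\frac{413339552}{275} \approx 1.5031 \cdot 10^{6}$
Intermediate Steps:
$F = \frac{2008}{275}$ ($F = 9 + \frac{462 + 472}{-445 - 105} = 9 + \frac{934}{-550} = 9 + 934 \left(- \frac{1}{550}\right) = 9 - \frac{467}{275} = \frac{2008}{275} \approx 7.3018$)
$Q = - \frac{329092}{275}$ ($Q = -1204 + \frac{2008}{275} = - \frac{329092}{275} \approx -1196.7$)
$- 1256 Q = \left(-1256\right) \left(- \frac{329092}{275}\right) = \frac{413339552}{275}$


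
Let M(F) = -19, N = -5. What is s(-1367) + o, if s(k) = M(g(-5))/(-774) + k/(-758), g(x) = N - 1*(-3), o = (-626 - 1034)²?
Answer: 404172386915/146673 ≈ 2.7556e+6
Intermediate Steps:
o = 2755600 (o = (-1660)² = 2755600)
g(x) = -2 (g(x) = -5 - 1*(-3) = -5 + 3 = -2)
s(k) = 19/774 - k/758 (s(k) = -19/(-774) + k/(-758) = -19*(-1/774) + k*(-1/758) = 19/774 - k/758)
s(-1367) + o = (19/774 - 1/758*(-1367)) + 2755600 = (19/774 + 1367/758) + 2755600 = 268115/146673 + 2755600 = 404172386915/146673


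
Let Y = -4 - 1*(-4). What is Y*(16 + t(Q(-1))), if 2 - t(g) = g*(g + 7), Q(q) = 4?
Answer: 0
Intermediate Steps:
Y = 0 (Y = -4 + 4 = 0)
t(g) = 2 - g*(7 + g) (t(g) = 2 - g*(g + 7) = 2 - g*(7 + g))
Y*(16 + t(Q(-1))) = 0*(16 + (2 - 1*4**2 - 7*4)) = 0*(16 + (2 - 1*16 - 28)) = 0*(16 + (2 - 16 - 28)) = 0*(16 - 42) = 0*(-26) = 0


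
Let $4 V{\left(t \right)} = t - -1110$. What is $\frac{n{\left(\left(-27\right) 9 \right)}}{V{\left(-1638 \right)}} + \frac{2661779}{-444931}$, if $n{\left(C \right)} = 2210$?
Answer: $- \frac{667326169}{29365446} \approx -22.725$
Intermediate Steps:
$V{\left(t \right)} = \frac{555}{2} + \frac{t}{4}$ ($V{\left(t \right)} = \frac{t - -1110}{4} = \frac{t + 1110}{4} = \frac{1110 + t}{4} = \frac{555}{2} + \frac{t}{4}$)
$\frac{n{\left(\left(-27\right) 9 \right)}}{V{\left(-1638 \right)}} + \frac{2661779}{-444931} = \frac{2210}{\frac{555}{2} + \frac{1}{4} \left(-1638\right)} + \frac{2661779}{-444931} = \frac{2210}{\frac{555}{2} - \frac{819}{2}} + 2661779 \left(- \frac{1}{444931}\right) = \frac{2210}{-132} - \frac{2661779}{444931} = 2210 \left(- \frac{1}{132}\right) - \frac{2661779}{444931} = - \frac{1105}{66} - \frac{2661779}{444931} = - \frac{667326169}{29365446}$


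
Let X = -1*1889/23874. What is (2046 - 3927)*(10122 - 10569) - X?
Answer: 20073428207/23874 ≈ 8.4081e+5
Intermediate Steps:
X = -1889/23874 (X = -1889*1/23874 = -1889/23874 ≈ -0.079124)
(2046 - 3927)*(10122 - 10569) - X = (2046 - 3927)*(10122 - 10569) - 1*(-1889/23874) = -1881*(-447) + 1889/23874 = 840807 + 1889/23874 = 20073428207/23874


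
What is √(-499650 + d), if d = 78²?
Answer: I*√493566 ≈ 702.54*I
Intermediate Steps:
d = 6084
√(-499650 + d) = √(-499650 + 6084) = √(-493566) = I*√493566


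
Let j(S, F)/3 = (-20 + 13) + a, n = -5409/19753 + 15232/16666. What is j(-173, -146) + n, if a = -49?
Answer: -27547728181/164601749 ≈ -167.36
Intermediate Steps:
n = 105365651/164601749 (n = -5409*1/19753 + 15232*(1/16666) = -5409/19753 + 7616/8333 = 105365651/164601749 ≈ 0.64012)
j(S, F) = -168 (j(S, F) = 3*((-20 + 13) - 49) = 3*(-7 - 49) = 3*(-56) = -168)
j(-173, -146) + n = -168 + 105365651/164601749 = -27547728181/164601749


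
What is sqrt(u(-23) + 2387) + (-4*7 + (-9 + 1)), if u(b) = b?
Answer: -36 + 2*sqrt(591) ≈ 12.621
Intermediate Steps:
sqrt(u(-23) + 2387) + (-4*7 + (-9 + 1)) = sqrt(-23 + 2387) + (-4*7 + (-9 + 1)) = sqrt(2364) + (-28 - 8) = 2*sqrt(591) - 36 = -36 + 2*sqrt(591)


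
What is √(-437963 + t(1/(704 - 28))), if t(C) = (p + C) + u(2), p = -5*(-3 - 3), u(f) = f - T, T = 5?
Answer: I*√296044735/26 ≈ 661.77*I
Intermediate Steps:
u(f) = -5 + f (u(f) = f - 1*5 = f - 5 = -5 + f)
p = 30 (p = -5*(-6) = 30)
t(C) = 27 + C (t(C) = (30 + C) + (-5 + 2) = (30 + C) - 3 = 27 + C)
√(-437963 + t(1/(704 - 28))) = √(-437963 + (27 + 1/(704 - 28))) = √(-437963 + (27 + 1/676)) = √(-437963 + 18253/676) = √(-296044735/676) = I*√296044735/26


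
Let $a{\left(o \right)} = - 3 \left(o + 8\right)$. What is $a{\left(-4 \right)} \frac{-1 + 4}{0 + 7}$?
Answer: $- \frac{36}{7} \approx -5.1429$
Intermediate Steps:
$a{\left(o \right)} = -24 - 3 o$ ($a{\left(o \right)} = - 3 \left(8 + o\right) = -24 - 3 o$)
$a{\left(-4 \right)} \frac{-1 + 4}{0 + 7} = \left(-24 - -12\right) \frac{-1 + 4}{0 + 7} = \left(-24 + 12\right) \frac{3}{7} = - 12 \cdot 3 \cdot \frac{1}{7} = \left(-12\right) \frac{3}{7} = - \frac{36}{7}$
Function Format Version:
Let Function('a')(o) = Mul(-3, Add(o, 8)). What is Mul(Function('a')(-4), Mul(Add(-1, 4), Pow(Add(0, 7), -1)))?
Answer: Rational(-36, 7) ≈ -5.1429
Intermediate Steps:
Function('a')(o) = Add(-24, Mul(-3, o)) (Function('a')(o) = Mul(-3, Add(8, o)) = Add(-24, Mul(-3, o)))
Mul(Function('a')(-4), Mul(Add(-1, 4), Pow(Add(0, 7), -1))) = Mul(Add(-24, Mul(-3, -4)), Mul(Add(-1, 4), Pow(Add(0, 7), -1))) = Mul(Add(-24, 12), Mul(3, Pow(7, -1))) = Mul(-12, Mul(3, Rational(1, 7))) = Mul(-12, Rational(3, 7)) = Rational(-36, 7)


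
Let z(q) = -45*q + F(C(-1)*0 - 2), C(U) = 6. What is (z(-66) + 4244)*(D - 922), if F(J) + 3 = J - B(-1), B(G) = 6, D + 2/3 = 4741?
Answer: 27503455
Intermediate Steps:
D = 14221/3 (D = -⅔ + 4741 = 14221/3 ≈ 4740.3)
F(J) = -9 + J (F(J) = -3 + (J - 1*6) = -3 + (J - 6) = -3 + (-6 + J) = -9 + J)
z(q) = -11 - 45*q (z(q) = -45*q + (-9 + (6*0 - 2)) = -45*q + (-9 + (0 - 2)) = -45*q + (-9 - 2) = -45*q - 11 = -11 - 45*q)
(z(-66) + 4244)*(D - 922) = ((-11 - 45*(-66)) + 4244)*(14221/3 - 922) = ((-11 + 2970) + 4244)*(11455/3) = (2959 + 4244)*(11455/3) = 7203*(11455/3) = 27503455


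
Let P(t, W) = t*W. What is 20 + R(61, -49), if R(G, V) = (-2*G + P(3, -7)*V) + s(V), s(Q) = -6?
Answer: 921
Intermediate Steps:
P(t, W) = W*t
R(G, V) = -6 - 21*V - 2*G (R(G, V) = (-2*G + (-7*3)*V) - 6 = (-2*G - 21*V) - 6 = (-21*V - 2*G) - 6 = -6 - 21*V - 2*G)
20 + R(61, -49) = 20 + (-6 - 21*(-49) - 2*61) = 20 + (-6 + 1029 - 122) = 20 + 901 = 921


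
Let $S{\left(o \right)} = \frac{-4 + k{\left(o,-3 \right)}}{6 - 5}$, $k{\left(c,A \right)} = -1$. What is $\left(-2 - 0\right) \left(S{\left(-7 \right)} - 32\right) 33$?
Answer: $2442$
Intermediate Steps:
$S{\left(o \right)} = -5$ ($S{\left(o \right)} = \frac{-4 - 1}{6 - 5} = - \frac{5}{1} = \left(-5\right) 1 = -5$)
$\left(-2 - 0\right) \left(S{\left(-7 \right)} - 32\right) 33 = \left(-2 - 0\right) \left(-5 - 32\right) 33 = \left(-2 + 0\right) \left(\left(-37\right) 33\right) = \left(-2\right) \left(-1221\right) = 2442$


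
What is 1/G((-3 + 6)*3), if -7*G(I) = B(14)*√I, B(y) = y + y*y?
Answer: -1/90 ≈ -0.011111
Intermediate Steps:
B(y) = y + y²
G(I) = -30*√I (G(I) = -14*(1 + 14)*√I/7 = -14*15*√I/7 = -30*√I)
1/G((-3 + 6)*3) = 1/(-30*√3*√(-3 + 6)) = 1/(-30*√(3*3)) = 1/(-30*√9) = 1/(-30*3) = 1/(-90) = -1/90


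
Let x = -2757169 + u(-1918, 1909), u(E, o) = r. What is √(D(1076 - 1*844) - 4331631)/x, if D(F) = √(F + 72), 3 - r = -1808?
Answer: -I*√(4331631 - 4*√19)/2755358 ≈ -0.00075535*I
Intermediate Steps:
r = 1811 (r = 3 - 1*(-1808) = 3 + 1808 = 1811)
u(E, o) = 1811
D(F) = √(72 + F)
x = -2755358 (x = -2757169 + 1811 = -2755358)
√(D(1076 - 1*844) - 4331631)/x = √(√(72 + (1076 - 1*844)) - 4331631)/(-2755358) = √(√(72 + (1076 - 844)) - 4331631)*(-1/2755358) = √(√(72 + 232) - 4331631)*(-1/2755358) = √(√304 - 4331631)*(-1/2755358) = √(4*√19 - 4331631)*(-1/2755358) = √(-4331631 + 4*√19)*(-1/2755358) = -√(-4331631 + 4*√19)/2755358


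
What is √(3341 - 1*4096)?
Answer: I*√755 ≈ 27.477*I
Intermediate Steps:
√(3341 - 1*4096) = √(3341 - 4096) = √(-755) = I*√755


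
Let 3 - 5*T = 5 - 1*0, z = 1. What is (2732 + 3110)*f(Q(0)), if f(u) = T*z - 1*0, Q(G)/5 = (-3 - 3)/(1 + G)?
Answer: -11684/5 ≈ -2336.8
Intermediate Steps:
Q(G) = -30/(1 + G) (Q(G) = 5*((-3 - 3)/(1 + G)) = 5*(-6/(1 + G)) = -30/(1 + G))
T = -2/5 (T = 3/5 - (5 - 1*0)/5 = 3/5 - (5 + 0)/5 = 3/5 - 1/5*5 = 3/5 - 1 = -2/5 ≈ -0.40000)
f(u) = -2/5 (f(u) = -2/5*1 - 1*0 = -2/5 + 0 = -2/5)
(2732 + 3110)*f(Q(0)) = (2732 + 3110)*(-2/5) = 5842*(-2/5) = -11684/5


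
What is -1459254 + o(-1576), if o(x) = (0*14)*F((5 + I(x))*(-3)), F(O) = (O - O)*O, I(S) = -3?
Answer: -1459254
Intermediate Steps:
F(O) = 0 (F(O) = 0*O = 0)
o(x) = 0 (o(x) = (0*14)*0 = 0*0 = 0)
-1459254 + o(-1576) = -1459254 + 0 = -1459254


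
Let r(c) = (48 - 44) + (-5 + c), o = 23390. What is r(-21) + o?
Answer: 23368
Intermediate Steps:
r(c) = -1 + c (r(c) = 4 + (-5 + c) = -1 + c)
r(-21) + o = (-1 - 21) + 23390 = -22 + 23390 = 23368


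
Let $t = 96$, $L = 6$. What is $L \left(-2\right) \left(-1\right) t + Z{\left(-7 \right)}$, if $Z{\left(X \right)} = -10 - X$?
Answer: $1149$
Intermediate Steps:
$L \left(-2\right) \left(-1\right) t + Z{\left(-7 \right)} = 6 \left(-2\right) \left(-1\right) 96 - 3 = \left(-12\right) \left(-1\right) 96 + \left(-10 + 7\right) = 12 \cdot 96 - 3 = 1152 - 3 = 1149$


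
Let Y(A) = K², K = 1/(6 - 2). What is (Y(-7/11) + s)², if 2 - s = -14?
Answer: 66049/256 ≈ 258.00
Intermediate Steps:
s = 16 (s = 2 - 1*(-14) = 2 + 14 = 16)
K = ¼ (K = 1/4 = ¼ ≈ 0.25000)
Y(A) = 1/16 (Y(A) = (¼)² = 1/16)
(Y(-7/11) + s)² = (1/16 + 16)² = (257/16)² = 66049/256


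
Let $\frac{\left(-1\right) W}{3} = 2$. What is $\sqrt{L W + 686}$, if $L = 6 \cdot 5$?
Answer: $\sqrt{506} \approx 22.494$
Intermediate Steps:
$W = -6$ ($W = \left(-3\right) 2 = -6$)
$L = 30$
$\sqrt{L W + 686} = \sqrt{30 \left(-6\right) + 686} = \sqrt{-180 + 686} = \sqrt{506}$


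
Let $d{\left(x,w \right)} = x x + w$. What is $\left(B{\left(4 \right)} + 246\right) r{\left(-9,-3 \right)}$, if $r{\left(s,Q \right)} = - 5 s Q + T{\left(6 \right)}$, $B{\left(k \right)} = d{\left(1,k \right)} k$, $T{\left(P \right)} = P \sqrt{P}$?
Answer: $-35910 + 1596 \sqrt{6} \approx -32001.0$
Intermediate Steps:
$d{\left(x,w \right)} = w + x^{2}$ ($d{\left(x,w \right)} = x^{2} + w = w + x^{2}$)
$T{\left(P \right)} = P^{\frac{3}{2}}$
$B{\left(k \right)} = k \left(1 + k\right)$ ($B{\left(k \right)} = \left(k + 1^{2}\right) k = \left(k + 1\right) k = \left(1 + k\right) k = k \left(1 + k\right)$)
$r{\left(s,Q \right)} = 6 \sqrt{6} - 5 Q s$ ($r{\left(s,Q \right)} = - 5 s Q + 6^{\frac{3}{2}} = - 5 Q s + 6 \sqrt{6} = 6 \sqrt{6} - 5 Q s$)
$\left(B{\left(4 \right)} + 246\right) r{\left(-9,-3 \right)} = \left(4 \left(1 + 4\right) + 246\right) \left(6 \sqrt{6} - \left(-15\right) \left(-9\right)\right) = \left(4 \cdot 5 + 246\right) \left(6 \sqrt{6} - 135\right) = \left(20 + 246\right) \left(-135 + 6 \sqrt{6}\right) = 266 \left(-135 + 6 \sqrt{6}\right) = -35910 + 1596 \sqrt{6}$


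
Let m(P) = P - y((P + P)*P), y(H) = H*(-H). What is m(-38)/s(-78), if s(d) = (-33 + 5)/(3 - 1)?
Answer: -4170253/7 ≈ -5.9575e+5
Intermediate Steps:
y(H) = -H**2
s(d) = -14 (s(d) = -28/2 = -28*1/2 = -14)
m(P) = P + 4*P**4 (m(P) = P - (-1)*((P + P)*P)**2 = P - (-1)*((2*P)*P)**2 = P - (-1)*(2*P**2)**2 = P - (-1)*4*P**4 = P - (-4)*P**4 = P + 4*P**4)
m(-38)/s(-78) = (-38 + 4*(-38)**4)/(-14) = (-38 + 4*2085136)*(-1/14) = (-38 + 8340544)*(-1/14) = 8340506*(-1/14) = -4170253/7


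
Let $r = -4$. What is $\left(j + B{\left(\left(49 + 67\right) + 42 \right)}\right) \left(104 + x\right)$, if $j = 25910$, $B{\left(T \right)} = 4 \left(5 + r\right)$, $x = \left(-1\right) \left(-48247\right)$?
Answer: $1252967814$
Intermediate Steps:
$x = 48247$
$B{\left(T \right)} = 4$ ($B{\left(T \right)} = 4 \left(5 - 4\right) = 4 \cdot 1 = 4$)
$\left(j + B{\left(\left(49 + 67\right) + 42 \right)}\right) \left(104 + x\right) = \left(25910 + 4\right) \left(104 + 48247\right) = 25914 \cdot 48351 = 1252967814$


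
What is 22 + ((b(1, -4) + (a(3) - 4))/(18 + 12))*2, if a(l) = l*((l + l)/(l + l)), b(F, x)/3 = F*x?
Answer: 317/15 ≈ 21.133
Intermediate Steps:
b(F, x) = 3*F*x (b(F, x) = 3*(F*x) = 3*F*x)
a(l) = l (a(l) = l*((2*l)/((2*l))) = l*((2*l)*(1/(2*l))) = l*1 = l)
22 + ((b(1, -4) + (a(3) - 4))/(18 + 12))*2 = 22 + ((3*1*(-4) + (3 - 4))/(18 + 12))*2 = 22 + ((-12 - 1)/30)*2 = 22 - 13*1/30*2 = 22 - 13/30*2 = 22 - 13/15 = 317/15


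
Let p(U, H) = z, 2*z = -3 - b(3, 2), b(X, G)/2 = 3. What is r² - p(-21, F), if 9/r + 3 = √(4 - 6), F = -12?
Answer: 2223/242 + 486*I*√2/121 ≈ 9.1859 + 5.6802*I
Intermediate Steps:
b(X, G) = 6 (b(X, G) = 2*3 = 6)
r = 9/(-3 + I*√2) (r = 9/(-3 + √(4 - 6)) = 9/(-3 + √(-2)) = 9/(-3 + I*√2) ≈ -2.4545 - 1.1571*I)
z = -9/2 (z = (-3 - 1*6)/2 = (-3 - 6)/2 = (½)*(-9) = -9/2 ≈ -4.5000)
p(U, H) = -9/2
r² - p(-21, F) = (-27/11 - 9*I*√2/11)² - 1*(-9/2) = (-27/11 - 9*I*√2/11)² + 9/2 = 9/2 + (-27/11 - 9*I*√2/11)²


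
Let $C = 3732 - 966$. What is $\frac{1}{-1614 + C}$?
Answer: $\frac{1}{1152} \approx 0.00086806$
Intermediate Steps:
$C = 2766$
$\frac{1}{-1614 + C} = \frac{1}{-1614 + 2766} = \frac{1}{1152}$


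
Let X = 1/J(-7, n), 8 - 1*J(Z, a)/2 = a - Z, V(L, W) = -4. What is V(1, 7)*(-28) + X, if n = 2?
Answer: 223/2 ≈ 111.50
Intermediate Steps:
J(Z, a) = 16 - 2*a + 2*Z (J(Z, a) = 16 - 2*(a - Z) = 16 + (-2*a + 2*Z) = 16 - 2*a + 2*Z)
X = -½ (X = 1/(16 - 2*2 + 2*(-7)) = 1/(16 - 4 - 14) = 1/(-2) = -½ ≈ -0.50000)
V(1, 7)*(-28) + X = -4*(-28) - ½ = 112 - ½ = 223/2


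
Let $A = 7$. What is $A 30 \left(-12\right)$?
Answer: $-2520$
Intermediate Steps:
$A 30 \left(-12\right) = 7 \cdot 30 \left(-12\right) = 210 \left(-12\right) = -2520$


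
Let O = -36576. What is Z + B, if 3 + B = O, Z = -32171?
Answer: -68750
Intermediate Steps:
B = -36579 (B = -3 - 36576 = -36579)
Z + B = -32171 - 36579 = -68750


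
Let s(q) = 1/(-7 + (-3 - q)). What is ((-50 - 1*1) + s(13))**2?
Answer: 1378276/529 ≈ 2605.4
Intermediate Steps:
s(q) = 1/(-10 - q)
((-50 - 1*1) + s(13))**2 = ((-50 - 1*1) - 1/(10 + 13))**2 = ((-50 - 1) - 1/23)**2 = (-51 - 1*1/23)**2 = (-51 - 1/23)**2 = (-1174/23)**2 = 1378276/529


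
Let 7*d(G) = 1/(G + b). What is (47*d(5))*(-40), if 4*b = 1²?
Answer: -7520/147 ≈ -51.156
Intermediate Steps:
b = ¼ (b = (¼)*1² = (¼)*1 = ¼ ≈ 0.25000)
d(G) = 1/(7*(¼ + G)) (d(G) = 1/(7*(G + ¼)) = 1/(7*(¼ + G)))
(47*d(5))*(-40) = (47*(4/(7*(1 + 4*5))))*(-40) = (47*(4/(7*(1 + 20))))*(-40) = (47*((4/7)/21))*(-40) = (47*((4/7)*(1/21)))*(-40) = (47*(4/147))*(-40) = (188/147)*(-40) = -7520/147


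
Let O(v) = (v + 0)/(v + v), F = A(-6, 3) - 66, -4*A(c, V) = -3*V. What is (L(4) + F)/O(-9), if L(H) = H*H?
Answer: -191/2 ≈ -95.500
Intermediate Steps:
L(H) = H²
A(c, V) = 3*V/4 (A(c, V) = -(-3)*V/4 = 3*V/4)
F = -255/4 (F = (¾)*3 - 66 = 9/4 - 66 = -255/4 ≈ -63.750)
O(v) = ½ (O(v) = v/((2*v)) = v*(1/(2*v)) = ½)
(L(4) + F)/O(-9) = (4² - 255/4)/(½) = (16 - 255/4)*2 = -191/4*2 = -191/2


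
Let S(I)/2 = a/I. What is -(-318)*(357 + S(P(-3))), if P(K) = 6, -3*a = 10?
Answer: 339518/3 ≈ 1.1317e+5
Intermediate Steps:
a = -10/3 (a = -⅓*10 = -10/3 ≈ -3.3333)
S(I) = -20/(3*I) (S(I) = 2*(-10/(3*I)) = -20/(3*I))
-(-318)*(357 + S(P(-3))) = -(-318)*(357 - 20/3/6) = -(-318)*(357 - 20/3*⅙) = -(-318)*(357 - 10/9) = -(-318)*3203/9 = -1*(-339518/3) = 339518/3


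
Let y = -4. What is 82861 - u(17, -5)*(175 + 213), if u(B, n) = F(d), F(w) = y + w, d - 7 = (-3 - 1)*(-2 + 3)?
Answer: 83249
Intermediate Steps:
d = 3 (d = 7 + (-3 - 1)*(-2 + 3) = 7 - 4*1 = 7 - 4 = 3)
F(w) = -4 + w
u(B, n) = -1 (u(B, n) = -4 + 3 = -1)
82861 - u(17, -5)*(175 + 213) = 82861 - (-1)*(175 + 213) = 82861 - (-1)*388 = 82861 - 1*(-388) = 82861 + 388 = 83249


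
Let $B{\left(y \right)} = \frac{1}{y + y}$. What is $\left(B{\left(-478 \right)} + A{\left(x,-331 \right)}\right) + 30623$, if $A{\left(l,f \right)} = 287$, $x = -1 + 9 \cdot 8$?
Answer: $\frac{29549959}{956} \approx 30910.0$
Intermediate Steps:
$x = 71$ ($x = -1 + 72 = 71$)
$B{\left(y \right)} = \frac{1}{2 y}$
$\left(B{\left(-478 \right)} + A{\left(x,-331 \right)}\right) + 30623 = \left(\frac{1}{2 \left(-478\right)} + 287\right) + 30623 = \left(\frac{1}{2} \left(- \frac{1}{478}\right) + 287\right) + 30623 = \left(- \frac{1}{956} + 287\right) + 30623 = \frac{274371}{956} + 30623 = \frac{29549959}{956}$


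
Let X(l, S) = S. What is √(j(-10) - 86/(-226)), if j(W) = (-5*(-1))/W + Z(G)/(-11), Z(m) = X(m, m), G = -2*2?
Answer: √1509002/2486 ≈ 0.49413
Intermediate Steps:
G = -4
Z(m) = m
j(W) = 4/11 + 5/W (j(W) = (-5*(-1))/W - 4/(-11) = 5/W - 4*(-1/11) = 5/W + 4/11 = 4/11 + 5/W)
√(j(-10) - 86/(-226)) = √((4/11 + 5/(-10)) - 86/(-226)) = √((4/11 + 5*(-⅒)) - 86*(-1/226)) = √((4/11 - ½) + 43/113) = √(-3/22 + 43/113) = √(607/2486) = √1509002/2486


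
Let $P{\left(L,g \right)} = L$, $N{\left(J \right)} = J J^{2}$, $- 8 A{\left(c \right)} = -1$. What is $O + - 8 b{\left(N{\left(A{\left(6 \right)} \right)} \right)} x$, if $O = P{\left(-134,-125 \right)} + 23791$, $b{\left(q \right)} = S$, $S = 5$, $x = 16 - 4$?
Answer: $23177$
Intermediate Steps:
$A{\left(c \right)} = \frac{1}{8}$ ($A{\left(c \right)} = \left(- \frac{1}{8}\right) \left(-1\right) = \frac{1}{8}$)
$x = 12$
$N{\left(J \right)} = J^{3}$
$b{\left(q \right)} = 5$
$O = 23657$ ($O = -134 + 23791 = 23657$)
$O + - 8 b{\left(N{\left(A{\left(6 \right)} \right)} \right)} x = 23657 + \left(-8\right) 5 \cdot 12 = 23657 - 480 = 23177$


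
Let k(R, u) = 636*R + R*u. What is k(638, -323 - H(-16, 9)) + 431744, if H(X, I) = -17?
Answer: 642284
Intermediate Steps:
k(638, -323 - H(-16, 9)) + 431744 = 638*(636 + (-323 - 1*(-17))) + 431744 = 638*(636 + (-323 + 17)) + 431744 = 638*(636 - 306) + 431744 = 638*330 + 431744 = 210540 + 431744 = 642284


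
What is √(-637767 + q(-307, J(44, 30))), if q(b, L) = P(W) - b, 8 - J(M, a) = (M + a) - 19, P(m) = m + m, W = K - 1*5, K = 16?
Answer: 67*I*√142 ≈ 798.4*I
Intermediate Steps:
W = 11 (W = 16 - 1*5 = 16 - 5 = 11)
P(m) = 2*m
J(M, a) = 27 - M - a (J(M, a) = 8 - ((M + a) - 19) = 8 - (-19 + M + a) = 8 + (19 - M - a) = 27 - M - a)
q(b, L) = 22 - b (q(b, L) = 2*11 - b = 22 - b)
√(-637767 + q(-307, J(44, 30))) = √(-637767 + (22 - 1*(-307))) = √(-637767 + (22 + 307)) = √(-637767 + 329) = √(-637438) = 67*I*√142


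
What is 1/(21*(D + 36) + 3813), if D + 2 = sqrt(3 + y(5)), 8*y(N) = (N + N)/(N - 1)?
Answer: 8048/36430699 - 28*sqrt(53)/109292097 ≈ 0.00021905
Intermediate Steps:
y(N) = N/(4*(-1 + N)) (y(N) = ((N + N)/(N - 1))/8 = ((2*N)/(-1 + N))/8 = (2*N/(-1 + N))/8 = N/(4*(-1 + N)))
D = -2 + sqrt(53)/4 (D = -2 + sqrt(3 + (1/4)*5/(-1 + 5)) = -2 + sqrt(3 + (1/4)*5/4) = -2 + sqrt(3 + (1/4)*5*(1/4)) = -2 + sqrt(3 + 5/16) = -2 + sqrt(53/16) = -2 + sqrt(53)/4 ≈ -0.17997)
1/(21*(D + 36) + 3813) = 1/(21*((-2 + sqrt(53)/4) + 36) + 3813) = 1/(21*(34 + sqrt(53)/4) + 3813) = 1/((714 + 21*sqrt(53)/4) + 3813) = 1/(4527 + 21*sqrt(53)/4)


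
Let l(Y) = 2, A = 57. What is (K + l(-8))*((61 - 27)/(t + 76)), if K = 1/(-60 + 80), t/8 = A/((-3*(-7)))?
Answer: 4879/6840 ≈ 0.71330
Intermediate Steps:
t = 152/7 (t = 8*(57/((-3*(-7)))) = 8*(57/21) = 8*(57*(1/21)) = 8*(19/7) = 152/7 ≈ 21.714)
K = 1/20 ≈ 0.050000
(K + l(-8))*((61 - 27)/(t + 76)) = (1/20 + 2)*((61 - 27)/(152/7 + 76)) = 41*(34/(684/7))/20 = 41*(34*(7/684))/20 = (41/20)*(119/342) = 4879/6840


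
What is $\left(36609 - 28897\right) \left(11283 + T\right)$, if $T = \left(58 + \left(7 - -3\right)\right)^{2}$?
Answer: $122674784$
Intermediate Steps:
$T = 4624$ ($T = \left(58 + \left(7 + 3\right)\right)^{2} = \left(58 + 10\right)^{2} = 68^{2} = 4624$)
$\left(36609 - 28897\right) \left(11283 + T\right) = \left(36609 - 28897\right) \left(11283 + 4624\right) = 7712 \cdot 15907 = 122674784$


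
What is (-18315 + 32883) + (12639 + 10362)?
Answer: 37569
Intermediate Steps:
(-18315 + 32883) + (12639 + 10362) = 14568 + 23001 = 37569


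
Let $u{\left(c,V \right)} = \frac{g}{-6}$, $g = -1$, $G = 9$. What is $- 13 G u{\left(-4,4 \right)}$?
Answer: $- \frac{39}{2} \approx -19.5$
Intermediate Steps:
$u{\left(c,V \right)} = \frac{1}{6}$ ($u{\left(c,V \right)} = - \frac{1}{-6} = \left(-1\right) \left(- \frac{1}{6}\right) = \frac{1}{6}$)
$- 13 G u{\left(-4,4 \right)} = \left(-13\right) 9 \cdot \frac{1}{6} = \left(-117\right) \frac{1}{6} = - \frac{39}{2}$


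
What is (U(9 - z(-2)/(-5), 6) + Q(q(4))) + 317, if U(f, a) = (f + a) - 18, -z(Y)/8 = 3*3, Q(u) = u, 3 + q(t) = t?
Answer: 1503/5 ≈ 300.60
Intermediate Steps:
q(t) = -3 + t
z(Y) = -72 (z(Y) = -24*3 = -8*9 = -72)
U(f, a) = -18 + a + f (U(f, a) = (a + f) - 18 = -18 + a + f)
(U(9 - z(-2)/(-5), 6) + Q(q(4))) + 317 = ((-18 + 6 + (9 - (-72)/(-5))) + (-3 + 4)) + 317 = ((-18 + 6 + (9 - (-72)*(-1)/5)) + 1) + 317 = ((-18 + 6 + (9 - 1*72/5)) + 1) + 317 = ((-18 + 6 + (9 - 72/5)) + 1) + 317 = ((-18 + 6 - 27/5) + 1) + 317 = (-87/5 + 1) + 317 = -82/5 + 317 = 1503/5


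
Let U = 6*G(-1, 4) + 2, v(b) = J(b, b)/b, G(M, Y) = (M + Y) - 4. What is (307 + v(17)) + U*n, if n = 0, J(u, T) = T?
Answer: 308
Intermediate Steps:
G(M, Y) = -4 + M + Y
v(b) = 1 (v(b) = b/b = 1)
U = -4 (U = 6*(-4 - 1 + 4) + 2 = 6*(-1) + 2 = -6 + 2 = -4)
(307 + v(17)) + U*n = (307 + 1) - 4*0 = 308 + 0 = 308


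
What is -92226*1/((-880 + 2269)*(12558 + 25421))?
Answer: -30742/17584277 ≈ -0.0017483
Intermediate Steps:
-92226*1/((-880 + 2269)*(12558 + 25421)) = -92226/(37979*1389) = -92226/52752831 = -92226*1/52752831 = -30742/17584277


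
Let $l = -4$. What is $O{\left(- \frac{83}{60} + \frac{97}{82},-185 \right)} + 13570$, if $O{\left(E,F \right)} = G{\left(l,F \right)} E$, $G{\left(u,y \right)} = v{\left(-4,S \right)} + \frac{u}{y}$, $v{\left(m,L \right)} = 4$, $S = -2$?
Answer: $\frac{514611684}{37925} \approx 13569.0$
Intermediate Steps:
$G{\left(u,y \right)} = 4 + \frac{u}{y}$
$O{\left(E,F \right)} = E \left(4 - \frac{4}{F}\right)$ ($O{\left(E,F \right)} = \left(4 - \frac{4}{F}\right) E = E \left(4 - \frac{4}{F}\right)$)
$O{\left(- \frac{83}{60} + \frac{97}{82},-185 \right)} + 13570 = \frac{4 \left(- \frac{83}{60} + \frac{97}{82}\right) \left(-1 - 185\right)}{-185} + 13570 = 4 \left(\left(-83\right) \frac{1}{60} + 97 \cdot \frac{1}{82}\right) \left(- \frac{1}{185}\right) \left(-186\right) + 13570 = 4 \left(- \frac{83}{60} + \frac{97}{82}\right) \left(- \frac{1}{185}\right) \left(-186\right) + 13570 = 4 \left(- \frac{493}{2460}\right) \left(- \frac{1}{185}\right) \left(-186\right) + 13570 = - \frac{30566}{37925} + 13570 = \frac{514611684}{37925}$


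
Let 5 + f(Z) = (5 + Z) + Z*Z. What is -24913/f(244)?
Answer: -3559/8540 ≈ -0.41674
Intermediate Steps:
f(Z) = Z + Z² (f(Z) = -5 + ((5 + Z) + Z*Z) = -5 + ((5 + Z) + Z²) = -5 + (5 + Z + Z²) = Z + Z²)
-24913/f(244) = -24913*1/(244*(1 + 244)) = -24913/(244*245) = -24913/59780 = -24913*1/59780 = -3559/8540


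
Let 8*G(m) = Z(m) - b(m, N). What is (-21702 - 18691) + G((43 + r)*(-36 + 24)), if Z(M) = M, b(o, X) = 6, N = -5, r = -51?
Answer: -161527/4 ≈ -40382.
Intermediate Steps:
G(m) = -¾ + m/8 (G(m) = (m - 1*6)/8 = (m - 6)/8 = (-6 + m)/8 = -¾ + m/8)
(-21702 - 18691) + G((43 + r)*(-36 + 24)) = (-21702 - 18691) + (-¾ + ((43 - 51)*(-36 + 24))/8) = -40393 + (-¾ + (-8*(-12))/8) = -40393 + (-¾ + (⅛)*96) = -40393 + (-¾ + 12) = -40393 + 45/4 = -161527/4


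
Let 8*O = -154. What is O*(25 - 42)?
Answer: 1309/4 ≈ 327.25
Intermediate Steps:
O = -77/4 (O = (1/8)*(-154) = -77/4 ≈ -19.250)
O*(25 - 42) = -77*(25 - 42)/4 = -77/4*(-17) = 1309/4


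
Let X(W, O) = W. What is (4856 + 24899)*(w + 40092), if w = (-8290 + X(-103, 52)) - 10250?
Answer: 638214995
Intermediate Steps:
w = -18643 (w = (-8290 - 103) - 10250 = -8393 - 10250 = -18643)
(4856 + 24899)*(w + 40092) = (4856 + 24899)*(-18643 + 40092) = 29755*21449 = 638214995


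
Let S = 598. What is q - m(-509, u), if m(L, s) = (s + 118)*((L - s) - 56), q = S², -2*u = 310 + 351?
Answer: 1231091/4 ≈ 3.0777e+5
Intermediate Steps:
u = -661/2 (u = -(310 + 351)/2 = -½*661 = -661/2 ≈ -330.50)
q = 357604 (q = 598² = 357604)
m(L, s) = (118 + s)*(-56 + L - s)
q - m(-509, u) = 357604 - (-6608 - (-661/2)² - 174*(-661/2) + 118*(-509) - 509*(-661/2)) = 357604 - (-6608 - 1*436921/4 + 57507 - 60062 + 336449/2) = 357604 - (-6608 - 436921/4 + 57507 - 60062 + 336449/2) = 357604 - 1*199325/4 = 357604 - 199325/4 = 1231091/4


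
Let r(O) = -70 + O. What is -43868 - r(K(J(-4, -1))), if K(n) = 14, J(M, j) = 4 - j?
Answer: -43812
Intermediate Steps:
-43868 - r(K(J(-4, -1))) = -43868 - (-70 + 14) = -43868 - 1*(-56) = -43868 + 56 = -43812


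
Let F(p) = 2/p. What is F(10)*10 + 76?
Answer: 78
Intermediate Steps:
F(10)*10 + 76 = (2/10)*10 + 76 = (2*(⅒))*10 + 76 = (⅕)*10 + 76 = 2 + 76 = 78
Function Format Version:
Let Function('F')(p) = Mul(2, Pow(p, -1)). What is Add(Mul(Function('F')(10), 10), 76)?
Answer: 78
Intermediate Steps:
Add(Mul(Function('F')(10), 10), 76) = Add(Mul(Mul(2, Pow(10, -1)), 10), 76) = Add(Mul(Mul(2, Rational(1, 10)), 10), 76) = Add(Mul(Rational(1, 5), 10), 76) = Add(2, 76) = 78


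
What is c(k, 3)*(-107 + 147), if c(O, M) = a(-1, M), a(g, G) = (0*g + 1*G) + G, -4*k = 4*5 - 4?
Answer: 240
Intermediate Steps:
k = -4 (k = -(4*5 - 4)/4 = -(20 - 4)/4 = -1/4*16 = -4)
a(g, G) = 2*G (a(g, G) = (0 + G) + G = G + G = 2*G)
c(O, M) = 2*M
c(k, 3)*(-107 + 147) = (2*3)*(-107 + 147) = 6*40 = 240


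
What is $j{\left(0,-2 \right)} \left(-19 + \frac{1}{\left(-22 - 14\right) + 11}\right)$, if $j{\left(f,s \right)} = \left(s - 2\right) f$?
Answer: $0$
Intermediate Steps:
$j{\left(f,s \right)} = f \left(-2 + s\right)$ ($j{\left(f,s \right)} = \left(s - 2\right) f = \left(-2 + s\right) f = f \left(-2 + s\right)$)
$j{\left(0,-2 \right)} \left(-19 + \frac{1}{\left(-22 - 14\right) + 11}\right) = 0 \left(-2 - 2\right) \left(-19 + \frac{1}{\left(-22 - 14\right) + 11}\right) = 0 \left(-4\right) \left(-19 + \frac{1}{\left(-22 - 14\right) + 11}\right) = 0 \left(-19 + \frac{1}{-36 + 11}\right) = 0 \left(-19 + \frac{1}{-25}\right) = 0 \left(-19 - \frac{1}{25}\right) = 0 \left(- \frac{476}{25}\right) = 0$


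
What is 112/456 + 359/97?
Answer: 21821/5529 ≈ 3.9466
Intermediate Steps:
112/456 + 359/97 = 112*(1/456) + 359*(1/97) = 14/57 + 359/97 = 21821/5529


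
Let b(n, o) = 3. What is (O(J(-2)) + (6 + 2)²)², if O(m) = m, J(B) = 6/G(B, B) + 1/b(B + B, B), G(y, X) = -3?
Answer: 34969/9 ≈ 3885.4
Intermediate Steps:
J(B) = -5/3 (J(B) = 6/(-3) + 1/3 = 6*(-⅓) + 1*(⅓) = -2 + ⅓ = -5/3)
(O(J(-2)) + (6 + 2)²)² = (-5/3 + (6 + 2)²)² = (-5/3 + 8²)² = (-5/3 + 64)² = (187/3)² = 34969/9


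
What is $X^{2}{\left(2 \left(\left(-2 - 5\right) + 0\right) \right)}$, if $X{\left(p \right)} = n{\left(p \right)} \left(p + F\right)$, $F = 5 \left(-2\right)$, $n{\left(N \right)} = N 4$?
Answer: $1806336$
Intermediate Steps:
$n{\left(N \right)} = 4 N$
$F = -10$
$X{\left(p \right)} = 4 p \left(-10 + p\right)$ ($X{\left(p \right)} = 4 p \left(p - 10\right) = 4 p \left(-10 + p\right)$)
$X^{2}{\left(2 \left(\left(-2 - 5\right) + 0\right) \right)} = \left(4 \cdot 2 \left(\left(-2 - 5\right) + 0\right) \left(-10 + 2 \left(\left(-2 - 5\right) + 0\right)\right)\right)^{2} = \left(4 \cdot 2 \left(-7 + 0\right) \left(-10 + 2 \left(-7 + 0\right)\right)\right)^{2} = \left(4 \cdot 2 \left(-7\right) \left(-10 + 2 \left(-7\right)\right)\right)^{2} = \left(4 \left(-14\right) \left(-10 - 14\right)\right)^{2} = \left(4 \left(-14\right) \left(-24\right)\right)^{2} = 1344^{2} = 1806336$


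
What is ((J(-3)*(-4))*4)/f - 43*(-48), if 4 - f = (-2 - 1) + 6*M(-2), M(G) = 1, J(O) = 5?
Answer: 1984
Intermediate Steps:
f = 1 (f = 4 - ((-2 - 1) + 6*1) = 4 - (-3 + 6) = 4 - 1*3 = 4 - 3 = 1)
((J(-3)*(-4))*4)/f - 43*(-48) = ((5*(-4))*4)/1 - 43*(-48) = -20*4*1 + 2064 = -80*1 + 2064 = -80 + 2064 = 1984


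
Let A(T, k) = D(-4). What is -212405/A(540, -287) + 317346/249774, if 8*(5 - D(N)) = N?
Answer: -17683833689/457919 ≈ -38618.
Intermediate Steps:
D(N) = 5 - N/8
A(T, k) = 11/2 (A(T, k) = 5 - 1/8*(-4) = 5 + 1/2 = 11/2)
-212405/A(540, -287) + 317346/249774 = -212405/11/2 + 317346/249774 = -212405*2/11 + 317346*(1/249774) = -424810/11 + 52891/41629 = -17683833689/457919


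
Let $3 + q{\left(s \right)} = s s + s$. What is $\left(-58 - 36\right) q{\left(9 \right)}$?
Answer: $-8178$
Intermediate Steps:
$q{\left(s \right)} = -3 + s + s^{2}$ ($q{\left(s \right)} = -3 + \left(s s + s\right) = -3 + \left(s^{2} + s\right) = -3 + \left(s + s^{2}\right) = -3 + s + s^{2}$)
$\left(-58 - 36\right) q{\left(9 \right)} = \left(-58 - 36\right) \left(-3 + 9 + 9^{2}\right) = - 94 \left(-3 + 9 + 81\right) = \left(-94\right) 87 = -8178$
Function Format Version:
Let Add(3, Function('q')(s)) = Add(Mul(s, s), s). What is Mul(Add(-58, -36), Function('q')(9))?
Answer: -8178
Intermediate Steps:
Function('q')(s) = Add(-3, s, Pow(s, 2)) (Function('q')(s) = Add(-3, Add(Mul(s, s), s)) = Add(-3, Add(Pow(s, 2), s)) = Add(-3, Add(s, Pow(s, 2))) = Add(-3, s, Pow(s, 2)))
Mul(Add(-58, -36), Function('q')(9)) = Mul(Add(-58, -36), Add(-3, 9, Pow(9, 2))) = Mul(-94, Add(-3, 9, 81)) = Mul(-94, 87) = -8178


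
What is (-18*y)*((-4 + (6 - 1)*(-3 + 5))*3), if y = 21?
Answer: -6804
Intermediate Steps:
(-18*y)*((-4 + (6 - 1)*(-3 + 5))*3) = (-18*21)*((-4 + (6 - 1)*(-3 + 5))*3) = -378*(-4 + 5*2)*3 = -378*(-4 + 10)*3 = -2268*3 = -378*18 = -6804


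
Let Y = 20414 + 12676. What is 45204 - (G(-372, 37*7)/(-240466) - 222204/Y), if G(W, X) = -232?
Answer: 29978546183162/663084995 ≈ 45211.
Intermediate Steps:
Y = 33090
45204 - (G(-372, 37*7)/(-240466) - 222204/Y) = 45204 - (-232/(-240466) - 222204/33090) = 45204 - (-232*(-1/240466) - 222204*1/33090) = 45204 - (116/120233 - 37034/5515) = 45204 - 1*(-4452069182/663084995) = 45204 + 4452069182/663084995 = 29978546183162/663084995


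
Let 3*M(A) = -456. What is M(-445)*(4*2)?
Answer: -1216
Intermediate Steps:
M(A) = -152 (M(A) = (⅓)*(-456) = -152)
M(-445)*(4*2) = -608*2 = -152*8 = -1216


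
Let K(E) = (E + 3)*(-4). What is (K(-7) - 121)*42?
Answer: -4410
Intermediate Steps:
K(E) = -12 - 4*E (K(E) = (3 + E)*(-4) = -12 - 4*E)
(K(-7) - 121)*42 = ((-12 - 4*(-7)) - 121)*42 = ((-12 + 28) - 121)*42 = (16 - 121)*42 = -105*42 = -4410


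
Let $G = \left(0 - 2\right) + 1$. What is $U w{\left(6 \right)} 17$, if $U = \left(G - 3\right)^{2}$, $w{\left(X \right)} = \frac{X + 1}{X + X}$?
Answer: $\frac{476}{3} \approx 158.67$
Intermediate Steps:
$G = -1$ ($G = -2 + 1 = -1$)
$w{\left(X \right)} = \frac{1 + X}{2 X}$
$U = 16$ ($U = \left(-1 - 3\right)^{2} = \left(-4\right)^{2} = 16$)
$U w{\left(6 \right)} 17 = 16 \frac{1 + 6}{2 \cdot 6} \cdot 17 = 16 \cdot \frac{1}{2} \cdot \frac{1}{6} \cdot 7 \cdot 17 = 16 \cdot \frac{7}{12} \cdot 17 = \frac{28}{3} \cdot 17 = \frac{476}{3}$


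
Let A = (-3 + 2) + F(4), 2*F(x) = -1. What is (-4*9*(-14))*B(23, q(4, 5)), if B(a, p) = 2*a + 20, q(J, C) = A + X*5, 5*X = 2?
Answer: 33264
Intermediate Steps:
X = ⅖ (X = (⅕)*2 = ⅖ ≈ 0.40000)
F(x) = -½ (F(x) = (½)*(-1) = -½)
A = -3/2 (A = (-3 + 2) - ½ = -1 - ½ = -3/2 ≈ -1.5000)
q(J, C) = ½ (q(J, C) = -3/2 + (⅖)*5 = -3/2 + 2 = ½)
B(a, p) = 20 + 2*a
(-4*9*(-14))*B(23, q(4, 5)) = (-4*9*(-14))*(20 + 2*23) = (-36*(-14))*(20 + 46) = 504*66 = 33264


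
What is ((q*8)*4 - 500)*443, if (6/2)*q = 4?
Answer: -607796/3 ≈ -2.0260e+5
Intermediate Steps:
q = 4/3 (q = (1/3)*4 = 4/3 ≈ 1.3333)
((q*8)*4 - 500)*443 = (((4/3)*8)*4 - 500)*443 = ((32/3)*4 - 500)*443 = (128/3 - 500)*443 = -1372/3*443 = -607796/3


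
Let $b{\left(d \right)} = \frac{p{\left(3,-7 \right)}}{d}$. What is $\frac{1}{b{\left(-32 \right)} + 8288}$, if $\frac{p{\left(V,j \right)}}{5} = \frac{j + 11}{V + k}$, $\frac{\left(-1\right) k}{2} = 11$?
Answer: $\frac{152}{1259781} \approx 0.00012066$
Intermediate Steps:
$k = -22$ ($k = \left(-2\right) 11 = -22$)
$p{\left(V,j \right)} = \frac{5 \left(11 + j\right)}{-22 + V}$ ($p{\left(V,j \right)} = 5 \frac{j + 11}{V - 22} = 5 \frac{11 + j}{-22 + V} = \frac{5 \left(11 + j\right)}{-22 + V}$)
$b{\left(d \right)} = - \frac{20}{19 d}$ ($b{\left(d \right)} = \frac{5 \frac{1}{-22 + 3} \left(11 - 7\right)}{d} = \frac{5 \frac{1}{-19} \cdot 4}{d} = \frac{5 \left(- \frac{1}{19}\right) 4}{d} = - \frac{20}{19 d}$)
$\frac{1}{b{\left(-32 \right)} + 8288} = \frac{1}{- \frac{20}{19 \left(-32\right)} + 8288} = \frac{1}{\left(- \frac{20}{19}\right) \left(- \frac{1}{32}\right) + 8288} = \frac{1}{\frac{5}{152} + 8288} = \frac{1}{\frac{1259781}{152}} = \frac{152}{1259781}$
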